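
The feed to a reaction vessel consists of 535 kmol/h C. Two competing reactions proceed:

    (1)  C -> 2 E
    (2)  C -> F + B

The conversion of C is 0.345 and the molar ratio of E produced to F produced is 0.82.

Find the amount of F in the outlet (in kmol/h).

131 kmol/h

Conversion of C: C consumed = 0.345 × 535 = 184.6 kmol/h = 1ξ₁ + 1ξ₂.
Selectivity: 2ξ₁ / (1ξ₂) = 0.82 → ξ₁ = 0.41 ξ₂.
Substitute: (1·0.41 + 1) ξ₂ = 184.6 → ξ₂ = 130.9 kmol/h, ξ₁ = 53.67 kmol/h.
Outlet amounts (n = n₀ + Σ ν·ξ):
  C: 535 − 1(53.67) − 1(130.9) = 350.4
  E: 0 + 2(53.67) = 107.3
  F: 0 + 1(130.9) = 130.9
  B: 0 + 1(130.9) = 130.9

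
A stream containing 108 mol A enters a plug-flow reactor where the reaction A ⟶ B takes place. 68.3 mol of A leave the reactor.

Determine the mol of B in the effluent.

For A: n = n₀ − 1ξ → 68.3 = 108 − 1ξ, giving ξ = 39.7 mol.
Outlet amounts (n = n₀ + ν ξ):
  A: 108 − 1(39.7) = 68.3
  B: 0 + 1(39.7) = 39.7

39.7 mol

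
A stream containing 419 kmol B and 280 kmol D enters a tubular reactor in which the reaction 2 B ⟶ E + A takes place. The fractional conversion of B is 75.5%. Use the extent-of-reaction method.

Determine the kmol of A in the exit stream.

B reacted = 0.755 × 419 = 316.3 kmol; ν_B = −2, so ξ = 316.3/2 = 158.2 kmol.
Outlet amounts (n = n₀ + ν ξ):
  B: 419 − 2(158.2) = 102.7
  E: 0 + 1(158.2) = 158.2
  A: 0 + 1(158.2) = 158.2
  D: 280 (inert)

158 kmol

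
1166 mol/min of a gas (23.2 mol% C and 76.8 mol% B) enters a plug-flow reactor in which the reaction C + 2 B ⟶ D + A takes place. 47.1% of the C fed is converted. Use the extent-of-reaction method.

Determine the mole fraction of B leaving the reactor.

0.617

C reacted = 0.471 × 270.5 = 127.4 mol/min; ν_C = −1, so ξ = 127.4/1 = 127.4 mol/min.
Outlet amounts (n = n₀ + ν ξ):
  C: 270.5 − 1(127.4) = 143.1
  B: 895.5 − 2(127.4) = 640.7
  D: 0 + 1(127.4) = 127.4
  A: 0 + 1(127.4) = 127.4
Total out = 1039 mol/min; y_B = 640.7 / 1039 = 0.6169.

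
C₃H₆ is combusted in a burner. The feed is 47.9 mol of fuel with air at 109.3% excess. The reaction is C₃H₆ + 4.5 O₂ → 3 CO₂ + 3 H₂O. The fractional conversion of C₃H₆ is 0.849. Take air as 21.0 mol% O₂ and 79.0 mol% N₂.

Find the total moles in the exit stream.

Stoichiometric O₂ = 4.5 × 47.9 = 215.5 mol; O₂ fed = 215.5 × 2.093 = 451.1 mol.
N₂ fed = 451.1 × 79/21 = 1697 mol.
Fuel reacted = 0.849 × 47.9 → ξ = 40.67 mol.
Outlet (n = n₀ + ν ξ):
  C₃H₆: 47.9 − 1(40.67) = 7.233
  O₂: 451.1 − 4.5(40.67) = 268.1
  N₂: 1697 (inert)
  CO₂: 0 + 3(40.67) = 122
  H₂O: 0 + 3(40.67) = 122
Total out = 7.233 + 268.1 + 1697 + 122 + 122 = 2217 mol.

2220 mol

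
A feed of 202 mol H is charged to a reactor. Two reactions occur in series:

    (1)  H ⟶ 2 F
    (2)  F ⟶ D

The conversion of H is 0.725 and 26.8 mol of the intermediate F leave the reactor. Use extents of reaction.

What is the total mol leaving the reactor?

Conversion of H: H consumed = 1ξ₁ = 0.725 × 202 → ξ₁ = 146.4 mol.
F balance: n_F = 0 + 2ξ₁ − 1ξ₂ = 26.8 → ξ₂ = (2·146.4 − 26.8)/1 = 266.1 mol.
Outlet amounts (n = n₀ + Σ ν·ξ):
  H: 202 − 1(146.4) = 55.55
  F: 0 + 2(146.4) − 1(266.1) = 26.8
  D: 0 + 1(266.1) = 266.1
Total out = 55.55 + 26.8 + 266.1 = 348.4 mol.

348 mol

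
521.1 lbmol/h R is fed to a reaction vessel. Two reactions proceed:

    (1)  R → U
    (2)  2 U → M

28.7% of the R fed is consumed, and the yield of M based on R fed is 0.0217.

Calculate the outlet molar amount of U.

Conversion of R: R consumed = 1ξ₁ = 0.287 × 521.1 → ξ₁ = 149.6 lbmol/h.
Yield of M: 1ξ₂ / 521.1 = 0.0217 → ξ₂ = 11.31 lbmol/h.
Outlet amounts (n = n₀ + Σ ν·ξ):
  R: 521.1 − 1(149.6) = 371.5
  U: 0 + 1(149.6) − 2(11.31) = 126.9
  M: 0 + 1(11.31) = 11.31

127 lbmol/h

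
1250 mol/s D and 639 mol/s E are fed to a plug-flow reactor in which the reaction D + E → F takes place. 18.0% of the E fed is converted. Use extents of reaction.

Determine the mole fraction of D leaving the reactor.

E reacted = 0.18 × 639 = 115 mol/s; ν_E = −1, so ξ = 115/1 = 115 mol/s.
Outlet amounts (n = n₀ + ν ξ):
  D: 1250 − 1(115) = 1135
  E: 639 − 1(115) = 524
  F: 0 + 1(115) = 115
Total out = 1774 mol/s; y_D = 1135 / 1774 = 0.6398.

0.64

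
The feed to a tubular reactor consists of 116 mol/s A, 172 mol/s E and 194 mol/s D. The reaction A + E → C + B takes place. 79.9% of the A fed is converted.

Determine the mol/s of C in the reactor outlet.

92.7 mol/s

A reacted = 0.799 × 116 = 92.68 mol/s; ν_A = −1, so ξ = 92.68/1 = 92.68 mol/s.
Outlet amounts (n = n₀ + ν ξ):
  A: 116 − 1(92.68) = 23.32
  E: 172 − 1(92.68) = 79.32
  C: 0 + 1(92.68) = 92.68
  B: 0 + 1(92.68) = 92.68
  D: 194 (inert)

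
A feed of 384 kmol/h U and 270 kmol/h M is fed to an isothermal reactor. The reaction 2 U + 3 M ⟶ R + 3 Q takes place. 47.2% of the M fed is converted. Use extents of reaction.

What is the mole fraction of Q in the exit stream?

M reacted = 0.472 × 270 = 127.4 kmol/h; ν_M = −3, so ξ = 127.4/3 = 42.48 kmol/h.
Outlet amounts (n = n₀ + ν ξ):
  U: 384 − 2(42.48) = 299
  M: 270 − 3(42.48) = 142.6
  R: 0 + 1(42.48) = 42.48
  Q: 0 + 3(42.48) = 127.4
Total out = 611.5 kmol/h; y_Q = 127.4 / 611.5 = 0.2084.

0.208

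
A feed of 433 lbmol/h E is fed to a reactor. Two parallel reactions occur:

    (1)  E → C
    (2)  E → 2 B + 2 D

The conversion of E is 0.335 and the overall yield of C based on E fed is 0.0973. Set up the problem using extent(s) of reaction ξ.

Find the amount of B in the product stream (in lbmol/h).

Yield of C: 1ξ₁ / 433 = 0.0973 → ξ₁ = 42.13 lbmol/h.
Conversion of E: 1ξ₁ + 1ξ₂ = 0.335 × 433 = 145.1 → ξ₂ = 102.9 lbmol/h.
Outlet amounts (n = n₀ + Σ ν·ξ):
  E: 433 − 1(42.13) − 1(102.9) = 287.9
  C: 0 + 1(42.13) = 42.13
  B: 0 + 2(102.9) = 205.8
  D: 0 + 2(102.9) = 205.8

206 lbmol/h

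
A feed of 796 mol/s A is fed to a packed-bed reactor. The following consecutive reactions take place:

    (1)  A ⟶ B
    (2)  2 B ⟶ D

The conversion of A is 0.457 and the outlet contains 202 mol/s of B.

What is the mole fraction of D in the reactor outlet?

0.113

Conversion of A: A consumed = 1ξ₁ = 0.457 × 796 → ξ₁ = 363.8 mol/s.
B balance: n_B = 0 + 1ξ₁ − 2ξ₂ = 202 → ξ₂ = (1·363.8 − 202)/2 = 80.89 mol/s.
Outlet amounts (n = n₀ + Σ ν·ξ):
  A: 796 − 1(363.8) = 432.2
  B: 0 + 1(363.8) − 2(80.89) = 202
  D: 0 + 1(80.89) = 80.89
Total out = 715.1 mol/s; y_D = 80.89 / 715.1 = 0.1131.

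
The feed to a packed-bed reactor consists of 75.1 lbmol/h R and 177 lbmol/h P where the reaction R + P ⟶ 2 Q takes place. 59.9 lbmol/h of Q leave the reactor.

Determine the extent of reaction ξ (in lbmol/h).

ξ = 29.9 lbmol/h

For Q: n = n₀ + 2ξ → 59.9 = 0 + 2ξ, giving ξ = 29.95 lbmol/h.
Outlet amounts (n = n₀ + ν ξ):
  R: 75.1 − 1(29.95) = 45.15
  P: 177 − 1(29.95) = 147.1
  Q: 0 + 2(29.95) = 59.9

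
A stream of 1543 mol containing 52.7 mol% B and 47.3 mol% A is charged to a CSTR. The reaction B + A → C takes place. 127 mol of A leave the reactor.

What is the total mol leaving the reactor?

For A: n = n₀ − 1ξ → 127 = 729.8 − 1ξ, giving ξ = 602.8 mol.
Outlet amounts (n = n₀ + ν ξ):
  B: 813.2 − 1(602.8) = 210.3
  A: 729.8 − 1(602.8) = 127
  C: 0 + 1(602.8) = 602.8
Total out = 210.3 + 127 + 602.8 = 940.2 mol.

940 mol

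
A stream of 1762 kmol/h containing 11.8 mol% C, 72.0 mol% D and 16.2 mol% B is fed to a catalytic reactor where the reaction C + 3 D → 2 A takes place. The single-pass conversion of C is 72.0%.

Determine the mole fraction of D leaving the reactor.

C reacted = 0.72 × 207.9 = 149.7 kmol/h; ν_C = −1, so ξ = 149.7/1 = 149.7 kmol/h.
Outlet amounts (n = n₀ + ν ξ):
  C: 207.9 − 1(149.7) = 58.22
  D: 1269 − 3(149.7) = 819.5
  A: 0 + 2(149.7) = 299.4
  B: 285.4 (inert)
Total out = 1463 kmol/h; y_D = 819.5 / 1463 = 0.5603.

0.56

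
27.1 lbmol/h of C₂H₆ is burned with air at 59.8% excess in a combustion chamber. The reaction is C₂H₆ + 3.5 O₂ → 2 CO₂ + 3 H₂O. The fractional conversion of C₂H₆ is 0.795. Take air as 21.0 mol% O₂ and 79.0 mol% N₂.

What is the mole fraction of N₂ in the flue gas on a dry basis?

0.82

Stoichiometric O₂ = 3.5 × 27.1 = 94.85 lbmol/h; O₂ fed = 94.85 × 1.598 = 151.6 lbmol/h.
N₂ fed = 151.6 × 79/21 = 570.2 lbmol/h.
Fuel reacted = 0.795 × 27.1 → ξ = 21.54 lbmol/h.
Outlet (n = n₀ + ν ξ):
  C₂H₆: 27.1 − 1(21.54) = 5.555
  O₂: 151.6 − 3.5(21.54) = 76.16
  N₂: 570.2 (inert)
  CO₂: 0 + 2(21.54) = 43.09
  H₂O: 0 + 3(21.54) = 64.63
Dry total = 695 lbmol/h; y_N₂ (dry) = 570.2 / 695 = 0.8204.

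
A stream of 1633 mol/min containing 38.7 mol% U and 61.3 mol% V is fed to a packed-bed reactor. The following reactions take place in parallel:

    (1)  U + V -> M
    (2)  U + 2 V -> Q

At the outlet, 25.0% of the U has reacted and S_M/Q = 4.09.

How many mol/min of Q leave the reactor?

Conversion of U: U consumed = 0.25 × 632 = 158 mol/min = 1ξ₁ + 1ξ₂.
Selectivity: 1ξ₁ / (1ξ₂) = 4.09 → ξ₁ = 4.09 ξ₂.
Substitute: (1·4.09 + 1) ξ₂ = 158 → ξ₂ = 31.04 mol/min, ξ₁ = 127 mol/min.
Outlet amounts (n = n₀ + Σ ν·ξ):
  U: 632 − 1(127) − 1(31.04) = 474
  V: 1001 − 1(127) − 2(31.04) = 812
  M: 0 + 1(127) = 127
  Q: 0 + 1(31.04) = 31.04

31 mol/min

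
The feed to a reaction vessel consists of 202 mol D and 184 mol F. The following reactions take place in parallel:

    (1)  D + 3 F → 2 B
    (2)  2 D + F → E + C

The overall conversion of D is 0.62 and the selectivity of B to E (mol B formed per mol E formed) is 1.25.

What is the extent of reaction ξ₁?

Conversion of D: D consumed = 0.62 × 202 = 125.2 mol = 1ξ₁ + 2ξ₂.
Selectivity: 2ξ₁ / (1ξ₂) = 1.25 → ξ₁ = 0.625 ξ₂.
Substitute: (1·0.625 + 2) ξ₂ = 125.2 → ξ₂ = 47.71 mol, ξ₁ = 29.82 mol.
Outlet amounts (n = n₀ + Σ ν·ξ):
  D: 202 − 1(29.82) − 2(47.71) = 76.76
  F: 184 − 3(29.82) − 1(47.71) = 46.83
  B: 0 + 2(29.82) = 59.64
  E: 0 + 1(47.71) = 47.71
  C: 0 + 1(47.71) = 47.71

ξ₁ = 29.8 mol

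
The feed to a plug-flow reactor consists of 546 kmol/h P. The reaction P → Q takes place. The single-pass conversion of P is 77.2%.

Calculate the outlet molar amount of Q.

422 kmol/h

P reacted = 0.772 × 546 = 421.5 kmol/h; ν_P = −1, so ξ = 421.5/1 = 421.5 kmol/h.
Outlet amounts (n = n₀ + ν ξ):
  P: 546 − 1(421.5) = 124.5
  Q: 0 + 1(421.5) = 421.5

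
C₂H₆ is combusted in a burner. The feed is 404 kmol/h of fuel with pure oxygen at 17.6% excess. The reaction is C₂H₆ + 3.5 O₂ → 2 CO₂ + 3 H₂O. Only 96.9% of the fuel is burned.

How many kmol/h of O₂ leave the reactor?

Stoichiometric O₂ = 3.5 × 404 = 1414 kmol/h; O₂ fed = 1414 × 1.176 = 1663 kmol/h.
Fuel reacted = 0.969 × 404 → ξ = 391.5 kmol/h.
Outlet (n = n₀ + ν ξ):
  C₂H₆: 404 − 1(391.5) = 12.52
  O₂: 1663 − 3.5(391.5) = 292.7
  CO₂: 0 + 2(391.5) = 783
  H₂O: 0 + 3(391.5) = 1174

293 kmol/h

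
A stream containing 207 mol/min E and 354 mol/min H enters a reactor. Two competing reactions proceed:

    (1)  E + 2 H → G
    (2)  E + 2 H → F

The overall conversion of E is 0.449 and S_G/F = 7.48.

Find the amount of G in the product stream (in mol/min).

Conversion of E: E consumed = 0.449 × 207 = 92.94 mol/min = 1ξ₁ + 1ξ₂.
Selectivity: 1ξ₁ / (1ξ₂) = 7.48 → ξ₁ = 7.48 ξ₂.
Substitute: (1·7.48 + 1) ξ₂ = 92.94 → ξ₂ = 10.96 mol/min, ξ₁ = 81.98 mol/min.
Outlet amounts (n = n₀ + Σ ν·ξ):
  E: 207 − 1(81.98) − 1(10.96) = 114.1
  H: 354 − 2(81.98) − 2(10.96) = 168.1
  G: 0 + 1(81.98) = 81.98
  F: 0 + 1(10.96) = 10.96

82 mol/min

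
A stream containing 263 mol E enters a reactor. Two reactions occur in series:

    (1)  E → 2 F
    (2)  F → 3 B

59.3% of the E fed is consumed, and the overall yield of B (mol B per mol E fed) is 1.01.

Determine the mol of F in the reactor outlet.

223 mol

Conversion of E: E consumed = 1ξ₁ = 0.593 × 263 → ξ₁ = 156 mol.
Yield of B: 3ξ₂ / 263 = 1.01 → ξ₂ = 88.54 mol.
Outlet amounts (n = n₀ + Σ ν·ξ):
  E: 263 − 1(156) = 107
  F: 0 + 2(156) − 1(88.54) = 223.4
  B: 0 + 3(88.54) = 265.6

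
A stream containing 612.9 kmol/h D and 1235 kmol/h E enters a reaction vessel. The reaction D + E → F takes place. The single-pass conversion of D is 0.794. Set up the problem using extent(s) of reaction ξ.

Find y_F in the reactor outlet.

0.357

D reacted = 0.794 × 612.9 = 486.6 kmol/h; ν_D = −1, so ξ = 486.6/1 = 486.6 kmol/h.
Outlet amounts (n = n₀ + ν ξ):
  D: 612.9 − 1(486.6) = 126.3
  E: 1235 − 1(486.6) = 748.4
  F: 0 + 1(486.6) = 486.6
Total out = 1361 kmol/h; y_F = 486.6 / 1361 = 0.3575.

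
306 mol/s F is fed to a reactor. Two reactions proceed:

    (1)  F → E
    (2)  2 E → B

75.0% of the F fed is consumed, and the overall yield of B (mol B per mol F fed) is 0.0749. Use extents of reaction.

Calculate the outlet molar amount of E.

Conversion of F: F consumed = 1ξ₁ = 0.75 × 306 → ξ₁ = 229.5 mol/s.
Yield of B: 1ξ₂ / 306 = 0.0749 → ξ₂ = 22.92 mol/s.
Outlet amounts (n = n₀ + Σ ν·ξ):
  F: 306 − 1(229.5) = 76.5
  E: 0 + 1(229.5) − 2(22.92) = 183.7
  B: 0 + 1(22.92) = 22.92

184 mol/s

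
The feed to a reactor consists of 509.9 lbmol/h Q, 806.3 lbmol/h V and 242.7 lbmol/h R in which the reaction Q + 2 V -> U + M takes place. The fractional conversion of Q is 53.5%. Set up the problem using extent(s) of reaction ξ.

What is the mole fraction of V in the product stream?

0.203

Q reacted = 0.535 × 509.9 = 272.8 lbmol/h; ν_Q = −1, so ξ = 272.8/1 = 272.8 lbmol/h.
Outlet amounts (n = n₀ + ν ξ):
  Q: 509.9 − 1(272.8) = 237.1
  V: 806.3 − 2(272.8) = 260.7
  U: 0 + 1(272.8) = 272.8
  M: 0 + 1(272.8) = 272.8
  R: 242.7 (inert)
Total out = 1286 lbmol/h; y_V = 260.7 / 1286 = 0.2027.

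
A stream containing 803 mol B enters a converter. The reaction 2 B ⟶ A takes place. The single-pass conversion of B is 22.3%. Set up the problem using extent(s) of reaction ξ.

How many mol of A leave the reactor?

89.5 mol

B reacted = 0.223 × 803 = 179.1 mol; ν_B = −2, so ξ = 179.1/2 = 89.53 mol.
Outlet amounts (n = n₀ + ν ξ):
  B: 803 − 2(89.53) = 623.9
  A: 0 + 1(89.53) = 89.53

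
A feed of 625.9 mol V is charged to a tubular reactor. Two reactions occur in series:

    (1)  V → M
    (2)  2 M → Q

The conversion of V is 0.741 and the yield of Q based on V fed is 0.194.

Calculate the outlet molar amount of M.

Conversion of V: V consumed = 1ξ₁ = 0.741 × 625.9 → ξ₁ = 463.8 mol.
Yield of Q: 1ξ₂ / 625.9 = 0.194 → ξ₂ = 121.4 mol.
Outlet amounts (n = n₀ + Σ ν·ξ):
  V: 625.9 − 1(463.8) = 162.1
  M: 0 + 1(463.8) − 2(121.4) = 220.9
  Q: 0 + 1(121.4) = 121.4

221 mol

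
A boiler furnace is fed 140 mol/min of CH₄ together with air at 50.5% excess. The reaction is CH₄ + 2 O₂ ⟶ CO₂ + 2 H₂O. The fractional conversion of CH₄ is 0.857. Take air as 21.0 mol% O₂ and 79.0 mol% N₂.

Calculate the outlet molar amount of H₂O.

Stoichiometric O₂ = 2 × 140 = 280 mol/min; O₂ fed = 280 × 1.505 = 421.4 mol/min.
N₂ fed = 421.4 × 79/21 = 1585 mol/min.
Fuel reacted = 0.857 × 140 → ξ = 120 mol/min.
Outlet (n = n₀ + ν ξ):
  CH₄: 140 − 1(120) = 20.02
  O₂: 421.4 − 2(120) = 181.4
  N₂: 1585 (inert)
  CO₂: 0 + 1(120) = 120
  H₂O: 0 + 2(120) = 240

240 mol/min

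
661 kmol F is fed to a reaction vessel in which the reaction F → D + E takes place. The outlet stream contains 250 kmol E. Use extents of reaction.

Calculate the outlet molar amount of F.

For E: n = n₀ + 1ξ → 250 = 0 + 1ξ, giving ξ = 250 kmol.
Outlet amounts (n = n₀ + ν ξ):
  F: 661 − 1(250) = 411
  D: 0 + 1(250) = 250
  E: 0 + 1(250) = 250

411 kmol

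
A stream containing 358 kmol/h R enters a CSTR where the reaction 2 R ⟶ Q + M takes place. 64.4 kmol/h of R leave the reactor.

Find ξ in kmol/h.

ξ = 147 kmol/h

For R: n = n₀ − 2ξ → 64.4 = 358 − 2ξ, giving ξ = 146.8 kmol/h.
Outlet amounts (n = n₀ + ν ξ):
  R: 358 − 2(146.8) = 64.4
  Q: 0 + 1(146.8) = 146.8
  M: 0 + 1(146.8) = 146.8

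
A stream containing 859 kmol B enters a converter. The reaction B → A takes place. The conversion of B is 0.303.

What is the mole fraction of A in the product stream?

B reacted = 0.303 × 859 = 260.3 kmol; ν_B = −1, so ξ = 260.3/1 = 260.3 kmol.
Outlet amounts (n = n₀ + ν ξ):
  B: 859 − 1(260.3) = 598.7
  A: 0 + 1(260.3) = 260.3
Total out = 859 kmol; y_A = 260.3 / 859 = 0.303.

0.303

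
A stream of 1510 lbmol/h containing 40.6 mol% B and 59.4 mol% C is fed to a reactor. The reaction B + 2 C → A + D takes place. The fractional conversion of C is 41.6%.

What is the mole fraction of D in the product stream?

C reacted = 0.416 × 896.9 = 373.1 lbmol/h; ν_C = −2, so ξ = 373.1/2 = 186.6 lbmol/h.
Outlet amounts (n = n₀ + ν ξ):
  B: 613.1 − 1(186.6) = 426.5
  C: 896.9 − 2(186.6) = 523.8
  A: 0 + 1(186.6) = 186.6
  D: 0 + 1(186.6) = 186.6
Total out = 1323 lbmol/h; y_D = 186.6 / 1323 = 0.141.

0.141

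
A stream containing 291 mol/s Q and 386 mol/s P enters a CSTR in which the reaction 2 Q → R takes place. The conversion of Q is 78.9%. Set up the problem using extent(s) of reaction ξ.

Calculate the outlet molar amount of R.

Q reacted = 0.789 × 291 = 229.6 mol/s; ν_Q = −2, so ξ = 229.6/2 = 114.8 mol/s.
Outlet amounts (n = n₀ + ν ξ):
  Q: 291 − 2(114.8) = 61.4
  R: 0 + 1(114.8) = 114.8
  P: 386 (inert)

115 mol/s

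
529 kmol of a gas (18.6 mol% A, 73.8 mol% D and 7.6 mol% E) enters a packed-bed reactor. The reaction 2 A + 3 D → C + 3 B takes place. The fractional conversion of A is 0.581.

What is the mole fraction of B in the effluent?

0.171

A reacted = 0.581 × 98.39 = 57.17 kmol; ν_A = −2, so ξ = 57.17/2 = 28.58 kmol.
Outlet amounts (n = n₀ + ν ξ):
  A: 98.39 − 2(28.58) = 41.23
  D: 390.4 − 3(28.58) = 304.7
  C: 0 + 1(28.58) = 28.58
  B: 0 + 3(28.58) = 85.75
  E: 40.2 (inert)
Total out = 500.4 kmol; y_B = 85.75 / 500.4 = 0.1714.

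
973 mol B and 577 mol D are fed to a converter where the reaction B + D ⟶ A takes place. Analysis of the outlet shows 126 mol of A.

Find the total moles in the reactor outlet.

1420 mol

For A: n = n₀ + 1ξ → 126 = 0 + 1ξ, giving ξ = 126 mol.
Outlet amounts (n = n₀ + ν ξ):
  B: 973 − 1(126) = 847
  D: 577 − 1(126) = 451
  A: 0 + 1(126) = 126
Total out = 847 + 451 + 126 = 1424 mol.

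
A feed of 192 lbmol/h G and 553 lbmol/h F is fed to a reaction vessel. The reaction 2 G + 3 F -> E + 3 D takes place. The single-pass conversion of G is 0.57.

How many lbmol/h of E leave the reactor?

54.7 lbmol/h

G reacted = 0.57 × 192 = 109.4 lbmol/h; ν_G = −2, so ξ = 109.4/2 = 54.72 lbmol/h.
Outlet amounts (n = n₀ + ν ξ):
  G: 192 − 2(54.72) = 82.56
  F: 553 − 3(54.72) = 388.8
  E: 0 + 1(54.72) = 54.72
  D: 0 + 3(54.72) = 164.2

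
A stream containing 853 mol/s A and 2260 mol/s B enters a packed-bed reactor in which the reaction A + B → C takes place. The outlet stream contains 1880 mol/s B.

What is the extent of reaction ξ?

ξ = 380 mol/s

For B: n = n₀ − 1ξ → 1880 = 2260 − 1ξ, giving ξ = 380 mol/s.
Outlet amounts (n = n₀ + ν ξ):
  A: 853 − 1(380) = 473
  B: 2260 − 1(380) = 1880
  C: 0 + 1(380) = 380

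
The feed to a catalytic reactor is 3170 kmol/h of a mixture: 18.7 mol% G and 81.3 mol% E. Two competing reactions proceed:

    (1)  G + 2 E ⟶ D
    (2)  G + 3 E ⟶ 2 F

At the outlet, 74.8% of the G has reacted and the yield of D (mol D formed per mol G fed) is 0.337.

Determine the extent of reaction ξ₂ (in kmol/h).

Yield of D: 1ξ₁ / 592.8 = 0.337 → ξ₁ = 199.8 kmol/h.
Conversion of G: 1ξ₁ + 1ξ₂ = 0.748 × 592.8 = 443.4 → ξ₂ = 243.6 kmol/h.
Outlet amounts (n = n₀ + Σ ν·ξ):
  G: 592.8 − 1(199.8) − 1(243.6) = 149.4
  E: 2577 − 2(199.8) − 3(243.6) = 1447
  D: 0 + 1(199.8) = 199.8
  F: 0 + 2(243.6) = 487.3

ξ₂ = 244 kmol/h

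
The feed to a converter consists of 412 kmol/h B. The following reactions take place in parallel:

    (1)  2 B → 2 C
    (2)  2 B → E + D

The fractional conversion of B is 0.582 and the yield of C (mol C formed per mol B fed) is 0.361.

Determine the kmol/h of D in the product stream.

45.5 kmol/h

Yield of C: 2ξ₁ / 412 = 0.361 → ξ₁ = 74.37 kmol/h.
Conversion of B: 2ξ₁ + 2ξ₂ = 0.582 × 412 = 239.8 → ξ₂ = 45.53 kmol/h.
Outlet amounts (n = n₀ + Σ ν·ξ):
  B: 412 − 2(74.37) − 2(45.53) = 172.2
  C: 0 + 2(74.37) = 148.7
  E: 0 + 1(45.53) = 45.53
  D: 0 + 1(45.53) = 45.53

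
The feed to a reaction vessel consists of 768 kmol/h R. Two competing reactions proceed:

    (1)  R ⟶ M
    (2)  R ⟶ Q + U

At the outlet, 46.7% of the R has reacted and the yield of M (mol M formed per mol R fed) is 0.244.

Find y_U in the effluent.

Yield of M: 1ξ₁ / 768 = 0.244 → ξ₁ = 187.4 kmol/h.
Conversion of R: 1ξ₁ + 1ξ₂ = 0.467 × 768 = 358.7 → ξ₂ = 171.3 kmol/h.
Outlet amounts (n = n₀ + Σ ν·ξ):
  R: 768 − 1(187.4) − 1(171.3) = 409.3
  M: 0 + 1(187.4) = 187.4
  Q: 0 + 1(171.3) = 171.3
  U: 0 + 1(171.3) = 171.3
Total out = 939.3 kmol/h; y_U = 171.3 / 939.3 = 0.1823.

0.182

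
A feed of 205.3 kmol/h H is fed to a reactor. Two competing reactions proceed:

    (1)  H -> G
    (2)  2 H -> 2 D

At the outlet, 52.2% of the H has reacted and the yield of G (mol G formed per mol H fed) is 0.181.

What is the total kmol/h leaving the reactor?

205 kmol/h

Yield of G: 1ξ₁ / 205.3 = 0.181 → ξ₁ = 37.16 kmol/h.
Conversion of H: 1ξ₁ + 2ξ₂ = 0.522 × 205.3 = 107.2 → ξ₂ = 35 kmol/h.
Outlet amounts (n = n₀ + Σ ν·ξ):
  H: 205.3 − 1(37.16) − 2(35) = 98.13
  G: 0 + 1(37.16) = 37.16
  D: 0 + 2(35) = 70.01
Total out = 98.13 + 37.16 + 70.01 = 205.3 kmol/h.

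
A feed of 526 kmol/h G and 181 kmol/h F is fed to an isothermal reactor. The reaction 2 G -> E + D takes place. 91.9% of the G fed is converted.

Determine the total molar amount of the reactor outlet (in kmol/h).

707 kmol/h

G reacted = 0.919 × 526 = 483.4 kmol/h; ν_G = −2, so ξ = 483.4/2 = 241.7 kmol/h.
Outlet amounts (n = n₀ + ν ξ):
  G: 526 − 2(241.7) = 42.61
  E: 0 + 1(241.7) = 241.7
  D: 0 + 1(241.7) = 241.7
  F: 181 (inert)
Total out = 42.61 + 241.7 + 241.7 + 181 = 707 kmol/h.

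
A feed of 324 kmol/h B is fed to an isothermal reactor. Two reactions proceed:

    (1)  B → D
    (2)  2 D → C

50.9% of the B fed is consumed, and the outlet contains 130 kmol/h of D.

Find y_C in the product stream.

0.057

Conversion of B: B consumed = 1ξ₁ = 0.509 × 324 → ξ₁ = 164.9 kmol/h.
D balance: n_D = 0 + 1ξ₁ − 2ξ₂ = 130 → ξ₂ = (1·164.9 − 130)/2 = 17.46 kmol/h.
Outlet amounts (n = n₀ + Σ ν·ξ):
  B: 324 − 1(164.9) = 159.1
  D: 0 + 1(164.9) − 2(17.46) = 130
  C: 0 + 1(17.46) = 17.46
Total out = 306.5 kmol/h; y_C = 17.46 / 306.5 = 0.05695.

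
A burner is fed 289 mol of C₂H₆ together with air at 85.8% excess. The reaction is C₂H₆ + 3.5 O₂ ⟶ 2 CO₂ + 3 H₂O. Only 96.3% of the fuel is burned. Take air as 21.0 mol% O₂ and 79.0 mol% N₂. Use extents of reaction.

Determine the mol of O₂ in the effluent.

905 mol

Stoichiometric O₂ = 3.5 × 289 = 1012 mol; O₂ fed = 1012 × 1.858 = 1879 mol.
N₂ fed = 1879 × 79/21 = 7070 mol.
Fuel reacted = 0.963 × 289 → ξ = 278.3 mol.
Outlet (n = n₀ + ν ξ):
  C₂H₆: 289 − 1(278.3) = 10.69
  O₂: 1879 − 3.5(278.3) = 905.3
  N₂: 7070 (inert)
  CO₂: 0 + 2(278.3) = 556.6
  H₂O: 0 + 3(278.3) = 834.9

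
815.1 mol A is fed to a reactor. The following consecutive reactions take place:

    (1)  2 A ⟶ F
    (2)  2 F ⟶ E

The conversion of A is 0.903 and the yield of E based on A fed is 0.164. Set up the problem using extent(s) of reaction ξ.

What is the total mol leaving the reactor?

313 mol

Conversion of A: A consumed = 2ξ₁ = 0.903 × 815.1 → ξ₁ = 368 mol.
Yield of E: 1ξ₂ / 815.1 = 0.164 → ξ₂ = 133.7 mol.
Outlet amounts (n = n₀ + Σ ν·ξ):
  A: 815.1 − 2(368) = 79.06
  F: 0 + 1(368) − 2(133.7) = 100.7
  E: 0 + 1(133.7) = 133.7
Total out = 79.06 + 100.7 + 133.7 = 313.4 mol.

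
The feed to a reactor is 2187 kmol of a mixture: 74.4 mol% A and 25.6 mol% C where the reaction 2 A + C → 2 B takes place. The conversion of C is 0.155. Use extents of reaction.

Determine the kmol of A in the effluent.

C reacted = 0.155 × 559.9 = 86.78 kmol; ν_C = −1, so ξ = 86.78/1 = 86.78 kmol.
Outlet amounts (n = n₀ + ν ξ):
  A: 1627 − 2(86.78) = 1454
  C: 559.9 − 1(86.78) = 473.1
  B: 0 + 2(86.78) = 173.6

1450 kmol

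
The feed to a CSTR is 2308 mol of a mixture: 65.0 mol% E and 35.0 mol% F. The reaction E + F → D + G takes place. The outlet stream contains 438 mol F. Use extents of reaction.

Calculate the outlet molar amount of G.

370 mol

For F: n = n₀ − 1ξ → 438 = 807.8 − 1ξ, giving ξ = 369.8 mol.
Outlet amounts (n = n₀ + ν ξ):
  E: 1500 − 1(369.8) = 1130
  F: 807.8 − 1(369.8) = 438
  D: 0 + 1(369.8) = 369.8
  G: 0 + 1(369.8) = 369.8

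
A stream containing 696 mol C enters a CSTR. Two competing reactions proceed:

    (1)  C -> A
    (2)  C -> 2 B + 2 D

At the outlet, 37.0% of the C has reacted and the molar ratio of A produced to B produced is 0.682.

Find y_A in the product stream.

Conversion of C: C consumed = 0.37 × 696 = 257.5 mol = 1ξ₁ + 1ξ₂.
Selectivity: 1ξ₁ / (2ξ₂) = 0.682 → ξ₁ = 1.364 ξ₂.
Substitute: (1·1.364 + 1) ξ₂ = 257.5 → ξ₂ = 108.9 mol, ξ₁ = 148.6 mol.
Outlet amounts (n = n₀ + Σ ν·ξ):
  C: 696 − 1(148.6) − 1(108.9) = 438.5
  A: 0 + 1(148.6) = 148.6
  B: 0 + 2(108.9) = 217.9
  D: 0 + 2(108.9) = 217.9
Total out = 1023 mol; y_A = 148.6 / 1023 = 0.1453.

0.145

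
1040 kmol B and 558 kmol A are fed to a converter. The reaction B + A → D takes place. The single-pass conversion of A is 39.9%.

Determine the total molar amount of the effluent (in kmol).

1380 kmol

A reacted = 0.399 × 558 = 222.6 kmol; ν_A = −1, so ξ = 222.6/1 = 222.6 kmol.
Outlet amounts (n = n₀ + ν ξ):
  B: 1040 − 1(222.6) = 817.4
  A: 558 − 1(222.6) = 335.4
  D: 0 + 1(222.6) = 222.6
Total out = 817.4 + 335.4 + 222.6 = 1375 kmol.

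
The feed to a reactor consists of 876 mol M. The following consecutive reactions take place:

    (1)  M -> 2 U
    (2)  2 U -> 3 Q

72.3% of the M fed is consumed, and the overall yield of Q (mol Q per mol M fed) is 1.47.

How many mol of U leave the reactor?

Conversion of M: M consumed = 1ξ₁ = 0.723 × 876 → ξ₁ = 633.3 mol.
Yield of Q: 3ξ₂ / 876 = 1.47 → ξ₂ = 429.2 mol.
Outlet amounts (n = n₀ + Σ ν·ξ):
  M: 876 − 1(633.3) = 242.7
  U: 0 + 2(633.3) − 2(429.2) = 408.2
  Q: 0 + 3(429.2) = 1288

408 mol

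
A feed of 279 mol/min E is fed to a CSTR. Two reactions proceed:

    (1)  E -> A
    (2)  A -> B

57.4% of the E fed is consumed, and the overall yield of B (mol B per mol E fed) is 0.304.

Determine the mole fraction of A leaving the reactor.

0.27

Conversion of E: E consumed = 1ξ₁ = 0.574 × 279 → ξ₁ = 160.1 mol/min.
Yield of B: 1ξ₂ / 279 = 0.304 → ξ₂ = 84.82 mol/min.
Outlet amounts (n = n₀ + Σ ν·ξ):
  E: 279 − 1(160.1) = 118.9
  A: 0 + 1(160.1) − 1(84.82) = 75.33
  B: 0 + 1(84.82) = 84.82
Total out = 279 mol/min; y_A = 75.33 / 279 = 0.27.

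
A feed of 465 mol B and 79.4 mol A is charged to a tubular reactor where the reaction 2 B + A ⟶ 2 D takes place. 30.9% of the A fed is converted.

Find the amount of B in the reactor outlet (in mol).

A reacted = 0.309 × 79.4 = 24.53 mol; ν_A = −1, so ξ = 24.53/1 = 24.53 mol.
Outlet amounts (n = n₀ + ν ξ):
  B: 465 − 2(24.53) = 415.9
  A: 79.4 − 1(24.53) = 54.87
  D: 0 + 2(24.53) = 49.07

416 mol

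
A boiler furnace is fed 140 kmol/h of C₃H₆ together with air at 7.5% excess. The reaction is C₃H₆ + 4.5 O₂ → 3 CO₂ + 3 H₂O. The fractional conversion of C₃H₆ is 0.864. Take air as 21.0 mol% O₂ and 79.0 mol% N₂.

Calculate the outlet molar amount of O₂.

133 kmol/h

Stoichiometric O₂ = 4.5 × 140 = 630 kmol/h; O₂ fed = 630 × 1.075 = 677.2 kmol/h.
N₂ fed = 677.2 × 79/21 = 2548 kmol/h.
Fuel reacted = 0.864 × 140 → ξ = 121 kmol/h.
Outlet (n = n₀ + ν ξ):
  C₃H₆: 140 − 1(121) = 19.04
  O₂: 677.2 − 4.5(121) = 132.9
  N₂: 2548 (inert)
  CO₂: 0 + 3(121) = 362.9
  H₂O: 0 + 3(121) = 362.9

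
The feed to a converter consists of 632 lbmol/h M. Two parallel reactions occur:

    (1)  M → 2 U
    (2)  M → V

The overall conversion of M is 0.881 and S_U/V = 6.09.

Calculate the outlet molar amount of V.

Conversion of M: M consumed = 0.881 × 632 = 556.8 lbmol/h = 1ξ₁ + 1ξ₂.
Selectivity: 2ξ₁ / (1ξ₂) = 6.09 → ξ₁ = 3.045 ξ₂.
Substitute: (1·3.045 + 1) ξ₂ = 556.8 → ξ₂ = 137.6 lbmol/h, ξ₁ = 419.1 lbmol/h.
Outlet amounts (n = n₀ + Σ ν·ξ):
  M: 632 − 1(419.1) − 1(137.6) = 75.21
  U: 0 + 2(419.1) = 838.3
  V: 0 + 1(137.6) = 137.6

138 lbmol/h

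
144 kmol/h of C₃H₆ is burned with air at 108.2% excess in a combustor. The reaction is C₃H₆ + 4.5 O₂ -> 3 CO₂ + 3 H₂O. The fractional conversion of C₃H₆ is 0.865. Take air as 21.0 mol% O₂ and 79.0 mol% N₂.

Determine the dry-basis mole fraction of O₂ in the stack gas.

0.126

Stoichiometric O₂ = 4.5 × 144 = 648 kmol/h; O₂ fed = 648 × 2.082 = 1349 kmol/h.
N₂ fed = 1349 × 79/21 = 5075 kmol/h.
Fuel reacted = 0.865 × 144 → ξ = 124.6 kmol/h.
Outlet (n = n₀ + ν ξ):
  C₃H₆: 144 − 1(124.6) = 19.44
  O₂: 1349 − 4.5(124.6) = 788.6
  N₂: 5075 (inert)
  CO₂: 0 + 3(124.6) = 373.7
  H₂O: 0 + 3(124.6) = 373.7
Dry total = 6257 kmol/h; y_O₂ (dry) = 788.6 / 6257 = 0.126.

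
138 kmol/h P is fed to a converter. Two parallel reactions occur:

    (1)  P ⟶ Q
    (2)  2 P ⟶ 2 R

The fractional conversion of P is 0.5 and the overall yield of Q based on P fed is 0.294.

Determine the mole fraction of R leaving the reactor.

Yield of Q: 1ξ₁ / 138 = 0.294 → ξ₁ = 40.57 kmol/h.
Conversion of P: 1ξ₁ + 2ξ₂ = 0.5 × 138 = 69 → ξ₂ = 14.21 kmol/h.
Outlet amounts (n = n₀ + Σ ν·ξ):
  P: 138 − 1(40.57) − 2(14.21) = 69
  Q: 0 + 1(40.57) = 40.57
  R: 0 + 2(14.21) = 28.43
Total out = 138 kmol/h; y_R = 28.43 / 138 = 0.206.

0.206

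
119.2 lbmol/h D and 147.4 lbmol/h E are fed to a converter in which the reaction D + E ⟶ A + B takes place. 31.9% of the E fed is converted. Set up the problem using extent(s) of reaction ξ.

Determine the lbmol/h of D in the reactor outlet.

E reacted = 0.319 × 147.4 = 47.02 lbmol/h; ν_E = −1, so ξ = 47.02/1 = 47.02 lbmol/h.
Outlet amounts (n = n₀ + ν ξ):
  D: 119.2 − 1(47.02) = 72.18
  E: 147.4 − 1(47.02) = 100.4
  A: 0 + 1(47.02) = 47.02
  B: 0 + 1(47.02) = 47.02

72.2 lbmol/h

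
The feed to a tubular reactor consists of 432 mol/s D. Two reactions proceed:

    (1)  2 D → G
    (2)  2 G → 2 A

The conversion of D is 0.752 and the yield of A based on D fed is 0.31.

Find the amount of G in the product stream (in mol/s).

28.5 mol/s

Conversion of D: D consumed = 2ξ₁ = 0.752 × 432 → ξ₁ = 162.4 mol/s.
Yield of A: 2ξ₂ / 432 = 0.31 → ξ₂ = 66.96 mol/s.
Outlet amounts (n = n₀ + Σ ν·ξ):
  D: 432 − 2(162.4) = 107.1
  G: 0 + 1(162.4) − 2(66.96) = 28.51
  A: 0 + 2(66.96) = 133.9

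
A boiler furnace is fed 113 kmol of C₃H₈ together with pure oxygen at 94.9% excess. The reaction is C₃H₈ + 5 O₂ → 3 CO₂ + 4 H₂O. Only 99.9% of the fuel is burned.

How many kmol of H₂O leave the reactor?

Stoichiometric O₂ = 5 × 113 = 565 kmol; O₂ fed = 565 × 1.949 = 1101 kmol.
Fuel reacted = 0.999 × 113 → ξ = 112.9 kmol.
Outlet (n = n₀ + ν ξ):
  C₃H₈: 113 − 1(112.9) = 0.113
  O₂: 1101 − 5(112.9) = 536.8
  CO₂: 0 + 3(112.9) = 338.7
  H₂O: 0 + 4(112.9) = 451.5

452 kmol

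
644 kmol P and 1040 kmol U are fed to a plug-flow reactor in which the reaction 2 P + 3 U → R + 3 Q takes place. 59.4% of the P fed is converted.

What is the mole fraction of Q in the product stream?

P reacted = 0.594 × 644 = 382.5 kmol; ν_P = −2, so ξ = 382.5/2 = 191.3 kmol.
Outlet amounts (n = n₀ + ν ξ):
  P: 644 − 2(191.3) = 261.5
  U: 1040 − 3(191.3) = 466.2
  R: 0 + 1(191.3) = 191.3
  Q: 0 + 3(191.3) = 573.8
Total out = 1493 kmol; y_Q = 573.8 / 1493 = 0.3844.

0.384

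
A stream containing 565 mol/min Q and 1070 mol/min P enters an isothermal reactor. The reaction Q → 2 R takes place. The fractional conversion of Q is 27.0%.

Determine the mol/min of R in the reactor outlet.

305 mol/min

Q reacted = 0.27 × 565 = 152.6 mol/min; ν_Q = −1, so ξ = 152.6/1 = 152.6 mol/min.
Outlet amounts (n = n₀ + ν ξ):
  Q: 565 − 1(152.6) = 412.4
  R: 0 + 2(152.6) = 305.1
  P: 1070 (inert)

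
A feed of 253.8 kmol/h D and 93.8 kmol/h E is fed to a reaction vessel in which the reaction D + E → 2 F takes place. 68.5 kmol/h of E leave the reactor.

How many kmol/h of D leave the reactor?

228 kmol/h

For E: n = n₀ − 1ξ → 68.5 = 93.8 − 1ξ, giving ξ = 25.3 kmol/h.
Outlet amounts (n = n₀ + ν ξ):
  D: 253.8 − 1(25.3) = 228.5
  E: 93.8 − 1(25.3) = 68.5
  F: 0 + 2(25.3) = 50.6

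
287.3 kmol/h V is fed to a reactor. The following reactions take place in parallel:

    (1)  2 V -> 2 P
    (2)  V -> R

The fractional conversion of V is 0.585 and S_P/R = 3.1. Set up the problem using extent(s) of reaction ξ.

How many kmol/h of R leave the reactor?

Conversion of V: V consumed = 0.585 × 287.3 = 168.1 kmol/h = 2ξ₁ + 1ξ₂.
Selectivity: 2ξ₁ / (1ξ₂) = 3.1 → ξ₁ = 1.55 ξ₂.
Substitute: (2·1.55 + 1) ξ₂ = 168.1 → ξ₂ = 40.99 kmol/h, ξ₁ = 63.54 kmol/h.
Outlet amounts (n = n₀ + Σ ν·ξ):
  V: 287.3 − 2(63.54) − 1(40.99) = 119.2
  P: 0 + 2(63.54) = 127.1
  R: 0 + 1(40.99) = 40.99

41 kmol/h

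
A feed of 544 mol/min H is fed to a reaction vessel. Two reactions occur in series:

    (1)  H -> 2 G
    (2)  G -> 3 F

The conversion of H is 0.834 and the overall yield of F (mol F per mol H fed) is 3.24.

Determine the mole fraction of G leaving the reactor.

0.147

Conversion of H: H consumed = 1ξ₁ = 0.834 × 544 → ξ₁ = 453.7 mol/min.
Yield of F: 3ξ₂ / 544 = 3.24 → ξ₂ = 587.5 mol/min.
Outlet amounts (n = n₀ + Σ ν·ξ):
  H: 544 − 1(453.7) = 90.3
  G: 0 + 2(453.7) − 1(587.5) = 319.9
  F: 0 + 3(587.5) = 1763
Total out = 2173 mol/min; y_G = 319.9 / 2173 = 0.1472.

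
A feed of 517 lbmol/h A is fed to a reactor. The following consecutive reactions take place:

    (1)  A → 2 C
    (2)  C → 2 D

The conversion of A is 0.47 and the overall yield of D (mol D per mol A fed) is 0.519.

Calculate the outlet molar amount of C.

352 lbmol/h

Conversion of A: A consumed = 1ξ₁ = 0.47 × 517 → ξ₁ = 243 lbmol/h.
Yield of D: 2ξ₂ / 517 = 0.519 → ξ₂ = 134.2 lbmol/h.
Outlet amounts (n = n₀ + Σ ν·ξ):
  A: 517 − 1(243) = 274
  C: 0 + 2(243) − 1(134.2) = 351.8
  D: 0 + 2(134.2) = 268.3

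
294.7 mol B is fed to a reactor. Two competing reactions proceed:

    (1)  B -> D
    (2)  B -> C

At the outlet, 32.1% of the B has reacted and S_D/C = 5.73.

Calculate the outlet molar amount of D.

Conversion of B: B consumed = 0.321 × 294.7 = 94.6 mol = 1ξ₁ + 1ξ₂.
Selectivity: 1ξ₁ / (1ξ₂) = 5.73 → ξ₁ = 5.73 ξ₂.
Substitute: (1·5.73 + 1) ξ₂ = 94.6 → ξ₂ = 14.06 mol, ξ₁ = 80.54 mol.
Outlet amounts (n = n₀ + Σ ν·ξ):
  B: 294.7 − 1(80.54) − 1(14.06) = 200.1
  D: 0 + 1(80.54) = 80.54
  C: 0 + 1(14.06) = 14.06

80.5 mol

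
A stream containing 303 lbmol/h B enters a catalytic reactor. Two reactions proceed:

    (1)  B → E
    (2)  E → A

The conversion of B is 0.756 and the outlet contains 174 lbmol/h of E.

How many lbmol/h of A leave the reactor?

Conversion of B: B consumed = 1ξ₁ = 0.756 × 303 → ξ₁ = 229.1 lbmol/h.
E balance: n_E = 0 + 1ξ₁ − 1ξ₂ = 174 → ξ₂ = (1·229.1 − 174)/1 = 55.07 lbmol/h.
Outlet amounts (n = n₀ + Σ ν·ξ):
  B: 303 − 1(229.1) = 73.93
  E: 0 + 1(229.1) − 1(55.07) = 174
  A: 0 + 1(55.07) = 55.07

55.1 lbmol/h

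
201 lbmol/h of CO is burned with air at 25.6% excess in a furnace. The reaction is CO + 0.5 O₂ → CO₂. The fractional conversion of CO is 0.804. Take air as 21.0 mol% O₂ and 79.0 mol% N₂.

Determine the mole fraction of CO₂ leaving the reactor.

0.224

Stoichiometric O₂ = 0.5 × 201 = 100.5 lbmol/h; O₂ fed = 100.5 × 1.256 = 126.2 lbmol/h.
N₂ fed = 126.2 × 79/21 = 474.9 lbmol/h.
Fuel reacted = 0.804 × 201 → ξ = 161.6 lbmol/h.
Outlet (n = n₀ + ν ξ):
  CO: 201 − 1(161.6) = 39.4
  O₂: 126.2 − 0.5(161.6) = 45.43
  N₂: 474.9 (inert)
  CO₂: 0 + 1(161.6) = 161.6
Total out = 721.3 lbmol/h; y_CO₂ = 161.6 / 721.3 = 0.2241.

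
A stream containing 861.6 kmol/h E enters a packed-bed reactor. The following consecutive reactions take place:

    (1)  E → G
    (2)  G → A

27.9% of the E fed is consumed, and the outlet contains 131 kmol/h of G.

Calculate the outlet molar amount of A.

Conversion of E: E consumed = 1ξ₁ = 0.279 × 861.6 → ξ₁ = 240.4 kmol/h.
G balance: n_G = 0 + 1ξ₁ − 1ξ₂ = 131 → ξ₂ = (1·240.4 − 131)/1 = 109.4 kmol/h.
Outlet amounts (n = n₀ + Σ ν·ξ):
  E: 861.6 − 1(240.4) = 621.2
  G: 0 + 1(240.4) − 1(109.4) = 131
  A: 0 + 1(109.4) = 109.4

109 kmol/h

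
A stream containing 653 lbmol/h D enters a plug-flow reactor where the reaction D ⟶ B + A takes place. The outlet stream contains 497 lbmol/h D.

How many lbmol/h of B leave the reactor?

For D: n = n₀ − 1ξ → 497 = 653 − 1ξ, giving ξ = 156 lbmol/h.
Outlet amounts (n = n₀ + ν ξ):
  D: 653 − 1(156) = 497
  B: 0 + 1(156) = 156
  A: 0 + 1(156) = 156

156 lbmol/h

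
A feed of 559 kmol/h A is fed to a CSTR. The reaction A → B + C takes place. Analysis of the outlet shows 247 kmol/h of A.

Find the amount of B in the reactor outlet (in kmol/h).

312 kmol/h

For A: n = n₀ − 1ξ → 247 = 559 − 1ξ, giving ξ = 312 kmol/h.
Outlet amounts (n = n₀ + ν ξ):
  A: 559 − 1(312) = 247
  B: 0 + 1(312) = 312
  C: 0 + 1(312) = 312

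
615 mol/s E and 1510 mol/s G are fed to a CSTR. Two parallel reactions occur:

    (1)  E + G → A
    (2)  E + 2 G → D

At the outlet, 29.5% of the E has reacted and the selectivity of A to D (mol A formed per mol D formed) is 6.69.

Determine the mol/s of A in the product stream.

Conversion of E: E consumed = 0.295 × 615 = 181.4 mol/s = 1ξ₁ + 1ξ₂.
Selectivity: 1ξ₁ / (1ξ₂) = 6.69 → ξ₁ = 6.69 ξ₂.
Substitute: (1·6.69 + 1) ξ₂ = 181.4 → ξ₂ = 23.59 mol/s, ξ₁ = 157.8 mol/s.
Outlet amounts (n = n₀ + Σ ν·ξ):
  E: 615 − 1(157.8) − 1(23.59) = 433.6
  G: 1510 − 1(157.8) − 2(23.59) = 1305
  A: 0 + 1(157.8) = 157.8
  D: 0 + 1(23.59) = 23.59

158 mol/s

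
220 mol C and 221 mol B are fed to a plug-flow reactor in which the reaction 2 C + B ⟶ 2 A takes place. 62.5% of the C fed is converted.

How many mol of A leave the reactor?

C reacted = 0.625 × 220 = 137.5 mol; ν_C = −2, so ξ = 137.5/2 = 68.75 mol.
Outlet amounts (n = n₀ + ν ξ):
  C: 220 − 2(68.75) = 82.5
  B: 221 − 1(68.75) = 152.2
  A: 0 + 2(68.75) = 137.5

138 mol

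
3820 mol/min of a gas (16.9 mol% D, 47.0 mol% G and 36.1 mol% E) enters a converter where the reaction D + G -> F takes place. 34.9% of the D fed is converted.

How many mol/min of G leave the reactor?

D reacted = 0.349 × 645.6 = 225.3 mol/min; ν_D = −1, so ξ = 225.3/1 = 225.3 mol/min.
Outlet amounts (n = n₀ + ν ξ):
  D: 645.6 − 1(225.3) = 420.3
  G: 1795 − 1(225.3) = 1570
  F: 0 + 1(225.3) = 225.3
  E: 1379 (inert)

1570 mol/min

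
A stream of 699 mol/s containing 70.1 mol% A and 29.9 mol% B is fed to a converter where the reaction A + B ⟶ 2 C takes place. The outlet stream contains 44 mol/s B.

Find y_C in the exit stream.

For B: n = n₀ − 1ξ → 44 = 209 − 1ξ, giving ξ = 165 mol/s.
Outlet amounts (n = n₀ + ν ξ):
  A: 490 − 1(165) = 325
  B: 209 − 1(165) = 44
  C: 0 + 2(165) = 330
Total out = 699 mol/s; y_C = 330 / 699 = 0.4721.

0.472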